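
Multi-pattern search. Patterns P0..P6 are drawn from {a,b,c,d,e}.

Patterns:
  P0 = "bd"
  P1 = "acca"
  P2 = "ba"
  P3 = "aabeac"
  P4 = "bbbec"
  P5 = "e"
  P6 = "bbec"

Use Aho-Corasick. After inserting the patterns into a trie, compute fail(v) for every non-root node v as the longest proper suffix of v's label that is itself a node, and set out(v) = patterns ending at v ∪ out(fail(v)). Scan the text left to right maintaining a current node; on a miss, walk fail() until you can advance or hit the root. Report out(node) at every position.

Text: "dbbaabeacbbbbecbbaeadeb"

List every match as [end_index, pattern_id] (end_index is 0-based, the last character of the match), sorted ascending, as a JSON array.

Build automaton:
Trie (insert patterns):
  n0 'ε': a→3 b→1 e→17
  n1 'b': a→7 b→13 d→2
  n2 'bd': ·  ←P0
  n3 'a': a→8 c→4
  n4 'ac': c→5
  n5 'acc': a→6
  n6 'acca': ·  ←P1
  n7 'ba': ·  ←P2
  n8 'aa': b→9
  n9 'aab': e→10
  n10 'aabe': a→11
  n11 'aabea': c→12
  n12 'aabeac': ·  ←P3
  n13 'bb': b→14 e→18
  n14 'bbb': e→15
  n15 'bbbe': c→16
  n16 'bbbec': ·  ←P4
  n17 'e': ·  ←P5
  n18 'bbe': c→19
  n19 'bbec': ·  ←P6

Failure links (BFS by depth):
  n1('b'): parent n0 fail=0; on 'b' 0 → fail=0;  out ∅∪∅=∅
  n3('a'): parent n0 fail=0; on 'a' 0 → fail=0;  out ∅∪∅=∅
  n17('e'): parent n0 fail=0; on 'e' 0 → fail=0;  out {5}∪∅={5}
  n2('bd'): parent n1 fail=0; on 'd' 0 → fail=0;  out {0}∪∅={0}
  n4('ac'): parent n3 fail=0; on 'c' 0 → fail=0;  out ∅∪∅=∅
  n7('ba'): parent n1 fail=0; on 'a' 0 → fail=3;  out {2}∪∅={2}
  n8('aa'): parent n3 fail=0; on 'a' 0 → fail=3;  out ∅∪∅=∅
  n13('bb'): parent n1 fail=0; on 'b' 0 → fail=1;  out ∅∪∅=∅
  n5('acc'): parent n4 fail=0; on 'c' 0 → fail=0;  out ∅∪∅=∅
  n9('aab'): parent n8 fail=3; on 'b' 3→0 → fail=1;  out ∅∪∅=∅
  n14('bbb'): parent n13 fail=1; on 'b' 1 → fail=13;  out ∅∪∅=∅
  n18('bbe'): parent n13 fail=1; on 'e' 1→0 → fail=17;  out ∅∪{5}={5}
  n6('acca'): parent n5 fail=0; on 'a' 0 → fail=3;  out {1}∪∅={1}
  n10('aabe'): parent n9 fail=1; on 'e' 1→0 → fail=17;  out ∅∪{5}={5}
  n15('bbbe'): parent n14 fail=13; on 'e' 13 → fail=18;  out ∅∪{5}={5}
  n19('bbec'): parent n18 fail=17; on 'c' 17→0 → fail=0;  out {6}∪∅={6}
  n11('aabea'): parent n10 fail=17; on 'a' 17→0 → fail=3;  out ∅∪∅=∅
  n16('bbbec'): parent n15 fail=18; on 'c' 18 → fail=19;  out {4}∪{6}={4,6}
  n12('aabeac'): parent n11 fail=3; on 'c' 3 → fail=4;  out {3}∪∅={3}

Scan:
pos 0 'd': at 0
pos 1 'b': at 1
pos 2 'b': at 13
pos 3 'a': at 7 (fail-walked)  → match P2@[2:3]
pos 4 'a': at 8 (fail-walked)
pos 5 'b': at 9
pos 6 'e': at 10  → match P5@[6:6]
pos 7 'a': at 11
pos 8 'c': at 12  → match P3@[3:8]
pos 9 'b': at 1 (fail-walked)
pos 10 'b': at 13
pos 11 'b': at 14
pos 12 'b': at 14 (fail-walked)
pos 13 'e': at 15  → match P5@[13:13]
pos 14 'c': at 16  → match P4@[10:14],P6@[11:14]
pos 15 'b': at 1 (fail-walked)
pos 16 'b': at 13
pos 17 'a': at 7 (fail-walked)  → match P2@[16:17]
pos 18 'e': at 17 (fail-walked)  → match P5@[18:18]
pos 19 'a': at 3 (fail-walked)
pos 20 'd': at 0 (fail-walked)
pos 21 'e': at 17  → match P5@[21:21]
pos 22 'b': at 1 (fail-walked)

Matches: [[3,2],[6,5],[8,3],[13,5],[14,4],[14,6],[17,2],[18,5],[21,5]]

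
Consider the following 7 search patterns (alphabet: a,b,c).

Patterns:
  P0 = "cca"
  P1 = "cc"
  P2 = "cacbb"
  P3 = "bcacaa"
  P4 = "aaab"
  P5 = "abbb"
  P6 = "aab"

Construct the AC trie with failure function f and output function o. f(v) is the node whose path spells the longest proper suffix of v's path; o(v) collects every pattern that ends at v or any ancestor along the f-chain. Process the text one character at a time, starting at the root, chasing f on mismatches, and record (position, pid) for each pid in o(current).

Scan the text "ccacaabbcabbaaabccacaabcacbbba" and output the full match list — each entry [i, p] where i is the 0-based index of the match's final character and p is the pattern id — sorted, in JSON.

Build:
Trie (insert patterns):
  n0 'ε': a→14 b→8 c→1
  n1 'c': a→4 c→2
  n2 'cc': a→3  [P1 ends]
  n3 'cca': ·  [P0 ends]
  n4 'ca': c→5
  n5 'cac': b→6
  n6 'cacb': b→7
  n7 'cacbb': ·  [P2 ends]
  n8 'b': c→9
  n9 'bc': a→10
  n10 'bca': c→11
  n11 'bcac': a→12
  n12 'bcaca': a→13
  n13 'bcacaa': ·  [P3 ends]
  n14 'a': a→15 b→18
  n15 'aa': a→16 b→21
  n16 'aaa': b→17
  n17 'aaab': ·  [P4 ends]
  n18 'ab': b→19
  n19 'abb': b→20
  n20 'abbb': ·  [P5 ends]
  n21 'aab': ·  [P6 ends]

Failure links (BFS by depth):
  n1('c'): parent n0 fail=0; on 'c' 0 → fail=0;  out ∅∪∅=∅
  n8('b'): parent n0 fail=0; on 'b' 0 → fail=0;  out ∅∪∅=∅
  n14('a'): parent n0 fail=0; on 'a' 0 → fail=0;  out ∅∪∅=∅
  n2('cc'): parent n1 fail=0; on 'c' 0 → fail=1;  out {1}∪∅={1}
  n4('ca'): parent n1 fail=0; on 'a' 0 → fail=14;  out ∅∪∅=∅
  n9('bc'): parent n8 fail=0; on 'c' 0 → fail=1;  out ∅∪∅=∅
  n15('aa'): parent n14 fail=0; on 'a' 0 → fail=14;  out ∅∪∅=∅
  n18('ab'): parent n14 fail=0; on 'b' 0 → fail=8;  out ∅∪∅=∅
  n3('cca'): parent n2 fail=1; on 'a' 1 → fail=4;  out {0}∪∅={0}
  n5('cac'): parent n4 fail=14; on 'c' 14→0 → fail=1;  out ∅∪∅=∅
  n10('bca'): parent n9 fail=1; on 'a' 1 → fail=4;  out ∅∪∅=∅
  n16('aaa'): parent n15 fail=14; on 'a' 14 → fail=15;  out ∅∪∅=∅
  n19('abb'): parent n18 fail=8; on 'b' 8→0 → fail=8;  out ∅∪∅=∅
  n21('aab'): parent n15 fail=14; on 'b' 14 → fail=18;  out {6}∪∅={6}
  n6('cacb'): parent n5 fail=1; on 'b' 1→0 → fail=8;  out ∅∪∅=∅
  n11('bcac'): parent n10 fail=4; on 'c' 4 → fail=5;  out ∅∪∅=∅
  n17('aaab'): parent n16 fail=15; on 'b' 15 → fail=21;  out {4}∪{6}={4,6}
  n20('abbb'): parent n19 fail=8; on 'b' 8→0 → fail=8;  out {5}∪∅={5}
  n7('cacbb'): parent n6 fail=8; on 'b' 8→0 → fail=8;  out {2}∪∅={2}
  n12('bcaca'): parent n11 fail=5; on 'a' 5→1 → fail=4;  out ∅∪∅=∅
  n13('bcacaa'): parent n12 fail=4; on 'a' 4→14 → fail=15;  out {3}∪∅={3}

Scan:
i=0 'c': node 0→1
i=1 'c': node 1→2  → match P1@[0:1]
i=2 'a': node 2→3  → match P0@[0:2]
i=3 'c': node 3→5 ·f
i=4 'a': node 5→4 ·f
i=5 'a': node 4→15 ·f
i=6 'b': node 15→21  → match P6@[4:6]
i=7 'b': node 21→19 ·f
i=8 'c': node 19→9 ·f
i=9 'a': node 9→10
i=10 'b': node 10→18 ·f
i=11 'b': node 18→19
i=12 'a': node 19→14 ·f
i=13 'a': node 14→15
i=14 'a': node 15→16
i=15 'b': node 16→17  → match P4@[12:15],P6@[13:15]
i=16 'c': node 17→9 ·f
i=17 'c': node 9→2 ·f  → match P1@[16:17]
i=18 'a': node 2→3  → match P0@[16:18]
i=19 'c': node 3→5 ·f
i=20 'a': node 5→4 ·f
i=21 'a': node 4→15 ·f
i=22 'b': node 15→21  → match P6@[20:22]
i=23 'c': node 21→9 ·f
i=24 'a': node 9→10
i=25 'c': node 10→11
i=26 'b': node 11→6 ·f
i=27 'b': node 6→7  → match P2@[23:27]
i=28 'b': node 7→8 ·f
i=29 'a': node 8→14 ·f

All matches (sorted): [[1,1],[2,0],[6,6],[15,4],[15,6],[17,1],[18,0],[22,6],[27,2]]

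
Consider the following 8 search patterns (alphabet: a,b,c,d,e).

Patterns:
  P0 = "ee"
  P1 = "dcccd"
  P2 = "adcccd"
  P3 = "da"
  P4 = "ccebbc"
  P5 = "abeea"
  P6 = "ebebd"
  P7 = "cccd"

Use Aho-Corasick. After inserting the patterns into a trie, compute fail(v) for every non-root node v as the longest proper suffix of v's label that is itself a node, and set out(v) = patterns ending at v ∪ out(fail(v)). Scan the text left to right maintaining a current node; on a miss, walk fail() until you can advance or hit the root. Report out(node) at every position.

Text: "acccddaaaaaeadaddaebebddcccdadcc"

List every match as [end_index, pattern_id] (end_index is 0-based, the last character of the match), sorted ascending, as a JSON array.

Construct AC machine:
Trie (insert patterns):
  0='ε' goto a→8 c→15 d→3 e→1
  1='e' goto b→25 e→2
  2='ee' goto ·  [P0 ends]
  3='d' goto a→14 c→4
  4='dc' goto c→5
  5='dcc' goto c→6
  6='dccc' goto d→7
  7='dcccd' goto ·  [P1 ends]
  8='a' goto b→21 d→9
  9='ad' goto c→10
  10='adc' goto c→11
  11='adcc' goto c→12
  12='adccc' goto d→13
  13='adcccd' goto ·  [P2 ends]
  14='da' goto ·  [P3 ends]
  15='c' goto c→16
  16='cc' goto c→29 e→17
  17='cce' goto b→18
  18='cceb' goto b→19
  19='ccebb' goto c→20
  20='ccebbc' goto ·  [P4 ends]
  21='ab' goto e→22
  22='abe' goto e→23
  23='abee' goto a→24
  24='abeea' goto ·  [P5 ends]
  25='eb' goto e→26
  26='ebe' goto b→27
  27='ebeb' goto d→28
  28='ebebd' goto ·  [P6 ends]
  29='ccc' goto d→30
  30='cccd' goto ·  [P7 ends]

BFS fail/out derivation:
  fail(1) 'e': from fail(0)=0 chase 'e': 0 ⇒ 0;  out=∅∪out(0)=∅
  fail(3) 'd': from fail(0)=0 chase 'd': 0 ⇒ 0;  out=∅∪out(0)=∅
  fail(8) 'a': from fail(0)=0 chase 'a': 0 ⇒ 0;  out=∅∪out(0)=∅
  fail(15) 'c': from fail(0)=0 chase 'c': 0 ⇒ 0;  out=∅∪out(0)=∅
  fail(2) 'ee': from fail(1)=0 chase 'e': 0 ⇒ 1;  out={0}∪out(1)={0}
  fail(4) 'dc': from fail(3)=0 chase 'c': 0 ⇒ 15;  out=∅∪out(15)=∅
  fail(9) 'ad': from fail(8)=0 chase 'd': 0 ⇒ 3;  out=∅∪out(3)=∅
  fail(14) 'da': from fail(3)=0 chase 'a': 0 ⇒ 8;  out={3}∪out(8)={3}
  fail(16) 'cc': from fail(15)=0 chase 'c': 0 ⇒ 15;  out=∅∪out(15)=∅
  fail(21) 'ab': from fail(8)=0 chase 'b': 0 ⇒ 0;  out=∅∪out(0)=∅
  fail(25) 'eb': from fail(1)=0 chase 'b': 0 ⇒ 0;  out=∅∪out(0)=∅
  fail(5) 'dcc': from fail(4)=15 chase 'c': 15 ⇒ 16;  out=∅∪out(16)=∅
  fail(10) 'adc': from fail(9)=3 chase 'c': 3 ⇒ 4;  out=∅∪out(4)=∅
  fail(17) 'cce': from fail(16)=15 chase 'e': 15→0 ⇒ 1;  out=∅∪out(1)=∅
  fail(22) 'abe': from fail(21)=0 chase 'e': 0 ⇒ 1;  out=∅∪out(1)=∅
  fail(26) 'ebe': from fail(25)=0 chase 'e': 0 ⇒ 1;  out=∅∪out(1)=∅
  fail(29) 'ccc': from fail(16)=15 chase 'c': 15 ⇒ 16;  out=∅∪out(16)=∅
  fail(6) 'dccc': from fail(5)=16 chase 'c': 16 ⇒ 29;  out=∅∪out(29)=∅
  fail(11) 'adcc': from fail(10)=4 chase 'c': 4 ⇒ 5;  out=∅∪out(5)=∅
  fail(18) 'cceb': from fail(17)=1 chase 'b': 1 ⇒ 25;  out=∅∪out(25)=∅
  fail(23) 'abee': from fail(22)=1 chase 'e': 1 ⇒ 2;  out=∅∪out(2)={0}
  fail(27) 'ebeb': from fail(26)=1 chase 'b': 1 ⇒ 25;  out=∅∪out(25)=∅
  fail(30) 'cccd': from fail(29)=16 chase 'd': 16→15→0 ⇒ 3;  out={7}∪out(3)={7}
  fail(7) 'dcccd': from fail(6)=29 chase 'd': 29 ⇒ 30;  out={1}∪out(30)={1,7}
  fail(12) 'adccc': from fail(11)=5 chase 'c': 5 ⇒ 6;  out=∅∪out(6)=∅
  fail(19) 'ccebb': from fail(18)=25 chase 'b': 25→0 ⇒ 0;  out=∅∪out(0)=∅
  fail(24) 'abeea': from fail(23)=2 chase 'a': 2→1→0 ⇒ 8;  out={5}∪out(8)={5}
  fail(28) 'ebebd': from fail(27)=25 chase 'd': 25→0 ⇒ 3;  out={6}∪out(3)={6}
  fail(13) 'adcccd': from fail(12)=6 chase 'd': 6 ⇒ 7;  out={2}∪out(7)={1,2,7}
  fail(20) 'ccebbc': from fail(19)=0 chase 'c': 0 ⇒ 15;  out={4}∪out(15)={4}

Text stream:
[0] read 'a'  n0⇒n8
[1] read 'c'  n8⇒n15 ·f
[2] read 'c'  n15⇒n16
[3] read 'c'  n16⇒n29
[4] read 'd'  n29⇒n30  ** P7@[1:4]
[5] read 'd'  n30⇒n3 ·f
[6] read 'a'  n3⇒n14  ** P3@[5:6]
[7] read 'a'  n14⇒n8 ·f
[8] read 'a'  n8⇒n8 ·f
[9] read 'a'  n8⇒n8 ·f
[10] read 'a'  n8⇒n8 ·f
[11] read 'e'  n8⇒n1 ·f
[12] read 'a'  n1⇒n8 ·f
[13] read 'd'  n8⇒n9
[14] read 'a'  n9⇒n14 ·f  ** P3@[13:14]
[15] read 'd'  n14⇒n9 ·f
[16] read 'd'  n9⇒n3 ·f
[17] read 'a'  n3⇒n14  ** P3@[16:17]
[18] read 'e'  n14⇒n1 ·f
[19] read 'b'  n1⇒n25
[20] read 'e'  n25⇒n26
[21] read 'b'  n26⇒n27
[22] read 'd'  n27⇒n28  ** P6@[18:22]
[23] read 'd'  n28⇒n3 ·f
[24] read 'c'  n3⇒n4
[25] read 'c'  n4⇒n5
[26] read 'c'  n5⇒n6
[27] read 'd'  n6⇒n7  ** P1@[23:27],P7@[24:27]
[28] read 'a'  n7⇒n14 ·f  ** P3@[27:28]
[29] read 'd'  n14⇒n9 ·f
[30] read 'c'  n9⇒n10
[31] read 'c'  n10⇒n11

Matches: [[4,7],[6,3],[14,3],[17,3],[22,6],[27,1],[27,7],[28,3]]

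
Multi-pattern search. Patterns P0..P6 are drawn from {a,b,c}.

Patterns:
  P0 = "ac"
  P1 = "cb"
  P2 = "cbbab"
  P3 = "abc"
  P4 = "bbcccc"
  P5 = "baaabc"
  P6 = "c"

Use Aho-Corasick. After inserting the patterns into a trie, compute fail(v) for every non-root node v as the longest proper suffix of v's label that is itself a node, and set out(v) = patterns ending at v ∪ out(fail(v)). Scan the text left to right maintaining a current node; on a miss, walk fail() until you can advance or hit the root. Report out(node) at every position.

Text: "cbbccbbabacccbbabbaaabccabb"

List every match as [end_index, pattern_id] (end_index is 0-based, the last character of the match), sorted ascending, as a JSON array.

Build:
Trie (insert patterns):
  n0 'ε': a→1 b→10 c→3
  n1 'a': b→8 c→2
  n2 'ac': ·  ←P0
  n3 'c': b→4  ←P6
  n4 'cb': b→5  ←P1
  n5 'cbb': a→6
  n6 'cbba': b→7
  n7 'cbbab': ·  ←P2
  n8 'ab': c→9
  n9 'abc': ·  ←P3
  n10 'b': a→16 b→11
  n11 'bb': c→12
  n12 'bbc': c→13
  n13 'bbcc': c→14
  n14 'bbccc': c→15
  n15 'bbcccc': ·  ←P4
  n16 'ba': a→17
  n17 'baa': a→18
  n18 'baaa': b→19
  n19 'baaab': c→20
  n20 'baaabc': ·  ←P5

Failure links (BFS by depth):
  fail(1) 'a': from fail(0)=0 chase 'a': 0 ⇒ 0;  out=∅∪out(0)=∅
  fail(3) 'c': from fail(0)=0 chase 'c': 0 ⇒ 0;  out={6}∪out(0)={6}
  fail(10) 'b': from fail(0)=0 chase 'b': 0 ⇒ 0;  out=∅∪out(0)=∅
  fail(2) 'ac': from fail(1)=0 chase 'c': 0 ⇒ 3;  out={0}∪out(3)={0,6}
  fail(4) 'cb': from fail(3)=0 chase 'b': 0 ⇒ 10;  out={1}∪out(10)={1}
  fail(8) 'ab': from fail(1)=0 chase 'b': 0 ⇒ 10;  out=∅∪out(10)=∅
  fail(11) 'bb': from fail(10)=0 chase 'b': 0 ⇒ 10;  out=∅∪out(10)=∅
  fail(16) 'ba': from fail(10)=0 chase 'a': 0 ⇒ 1;  out=∅∪out(1)=∅
  fail(5) 'cbb': from fail(4)=10 chase 'b': 10 ⇒ 11;  out=∅∪out(11)=∅
  fail(9) 'abc': from fail(8)=10 chase 'c': 10→0 ⇒ 3;  out={3}∪out(3)={3,6}
  fail(12) 'bbc': from fail(11)=10 chase 'c': 10→0 ⇒ 3;  out=∅∪out(3)={6}
  fail(17) 'baa': from fail(16)=1 chase 'a': 1→0 ⇒ 1;  out=∅∪out(1)=∅
  fail(6) 'cbba': from fail(5)=11 chase 'a': 11→10 ⇒ 16;  out=∅∪out(16)=∅
  fail(13) 'bbcc': from fail(12)=3 chase 'c': 3→0 ⇒ 3;  out=∅∪out(3)={6}
  fail(18) 'baaa': from fail(17)=1 chase 'a': 1→0 ⇒ 1;  out=∅∪out(1)=∅
  fail(7) 'cbbab': from fail(6)=16 chase 'b': 16→1 ⇒ 8;  out={2}∪out(8)={2}
  fail(14) 'bbccc': from fail(13)=3 chase 'c': 3→0 ⇒ 3;  out=∅∪out(3)={6}
  fail(19) 'baaab': from fail(18)=1 chase 'b': 1 ⇒ 8;  out=∅∪out(8)=∅
  fail(15) 'bbcccc': from fail(14)=3 chase 'c': 3→0 ⇒ 3;  out={4}∪out(3)={4,6}
  fail(20) 'baaabc': from fail(19)=8 chase 'c': 8 ⇒ 9;  out={5}∪out(9)={3,5,6}

Scan:
pos 0 'c': at 3  ** P6@[0:0]
pos 1 'b': at 4  ** P1@[0:1]
pos 2 'b': at 5
pos 3 'c': at 12 (fail-walked)  ** P6@[3:3]
pos 4 'c': at 13  ** P6@[4:4]
pos 5 'b': at 4 (fail-walked)  ** P1@[4:5]
pos 6 'b': at 5
pos 7 'a': at 6
pos 8 'b': at 7  ** P2@[4:8]
pos 9 'a': at 16 (fail-walked)
pos 10 'c': at 2 (fail-walked)  ** P0@[9:10],P6@[10:10]
pos 11 'c': at 3 (fail-walked)  ** P6@[11:11]
pos 12 'c': at 3 (fail-walked)  ** P6@[12:12]
pos 13 'b': at 4  ** P1@[12:13]
pos 14 'b': at 5
pos 15 'a': at 6
pos 16 'b': at 7  ** P2@[12:16]
pos 17 'b': at 11 (fail-walked)
pos 18 'a': at 16 (fail-walked)
pos 19 'a': at 17
pos 20 'a': at 18
pos 21 'b': at 19
pos 22 'c': at 20  ** P3@[20:22],P5@[17:22],P6@[22:22]
pos 23 'c': at 3 (fail-walked)  ** P6@[23:23]
pos 24 'a': at 1 (fail-walked)
pos 25 'b': at 8
pos 26 'b': at 11 (fail-walked)

Result: [[0,6],[1,1],[3,6],[4,6],[5,1],[8,2],[10,0],[10,6],[11,6],[12,6],[13,1],[16,2],[22,3],[22,5],[22,6],[23,6]]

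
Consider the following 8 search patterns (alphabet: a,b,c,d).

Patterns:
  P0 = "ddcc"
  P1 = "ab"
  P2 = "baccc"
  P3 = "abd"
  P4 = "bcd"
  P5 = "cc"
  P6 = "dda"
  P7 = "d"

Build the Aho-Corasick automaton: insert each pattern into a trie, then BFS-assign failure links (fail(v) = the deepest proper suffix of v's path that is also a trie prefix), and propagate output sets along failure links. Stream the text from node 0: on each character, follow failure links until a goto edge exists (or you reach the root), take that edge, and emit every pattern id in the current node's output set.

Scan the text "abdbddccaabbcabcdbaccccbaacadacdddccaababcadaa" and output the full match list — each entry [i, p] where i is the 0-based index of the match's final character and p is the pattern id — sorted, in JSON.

Build automaton:
Trie (insert patterns):
  n0 'ε': a→5 b→7 c→15 d→1
  n1 'd': d→2  [P7 ends]
  n2 'dd': a→17 c→3
  n3 'ddc': c→4
  n4 'ddcc': ·  [P0 ends]
  n5 'a': b→6
  n6 'ab': d→12  [P1 ends]
  n7 'b': a→8 c→13
  n8 'ba': c→9
  n9 'bac': c→10
  n10 'bacc': c→11
  n11 'baccc': ·  [P2 ends]
  n12 'abd': ·  [P3 ends]
  n13 'bc': d→14
  n14 'bcd': ·  [P4 ends]
  n15 'c': c→16
  n16 'cc': ·  [P5 ends]
  n17 'dda': ·  [P6 ends]

BFS fail/out derivation:
  n1('d'): parent n0 fail=0; on 'd' 0 → fail=0;  out {7}∪∅={7}
  n5('a'): parent n0 fail=0; on 'a' 0 → fail=0;  out ∅∪∅=∅
  n7('b'): parent n0 fail=0; on 'b' 0 → fail=0;  out ∅∪∅=∅
  n15('c'): parent n0 fail=0; on 'c' 0 → fail=0;  out ∅∪∅=∅
  n2('dd'): parent n1 fail=0; on 'd' 0 → fail=1;  out ∅∪{7}={7}
  n6('ab'): parent n5 fail=0; on 'b' 0 → fail=7;  out {1}∪∅={1}
  n8('ba'): parent n7 fail=0; on 'a' 0 → fail=5;  out ∅∪∅=∅
  n13('bc'): parent n7 fail=0; on 'c' 0 → fail=15;  out ∅∪∅=∅
  n16('cc'): parent n15 fail=0; on 'c' 0 → fail=15;  out {5}∪∅={5}
  n3('ddc'): parent n2 fail=1; on 'c' 1→0 → fail=15;  out ∅∪∅=∅
  n9('bac'): parent n8 fail=5; on 'c' 5→0 → fail=15;  out ∅∪∅=∅
  n12('abd'): parent n6 fail=7; on 'd' 7→0 → fail=1;  out {3}∪{7}={3,7}
  n14('bcd'): parent n13 fail=15; on 'd' 15→0 → fail=1;  out {4}∪{7}={4,7}
  n17('dda'): parent n2 fail=1; on 'a' 1→0 → fail=5;  out {6}∪∅={6}
  n4('ddcc'): parent n3 fail=15; on 'c' 15 → fail=16;  out {0}∪{5}={0,5}
  n10('bacc'): parent n9 fail=15; on 'c' 15 → fail=16;  out ∅∪{5}={5}
  n11('baccc'): parent n10 fail=16; on 'c' 16→15 → fail=16;  out {2}∪{5}={2,5}

Scan:
i=0 'a': node 0→5
i=1 'b': node 5→6  emit P1@[0:1]
i=2 'd': node 6→12  emit P3@[0:2],P7@[2:2]
i=3 'b': node 12→7 ·f
i=4 'd': node 7→1 ·f  emit P7@[4:4]
i=5 'd': node 1→2  emit P7@[5:5]
i=6 'c': node 2→3
i=7 'c': node 3→4  emit P0@[4:7],P5@[6:7]
i=8 'a': node 4→5 ·f
i=9 'a': node 5→5 ·f
i=10 'b': node 5→6  emit P1@[9:10]
i=11 'b': node 6→7 ·f
i=12 'c': node 7→13
i=13 'a': node 13→5 ·f
i=14 'b': node 5→6  emit P1@[13:14]
i=15 'c': node 6→13 ·f
i=16 'd': node 13→14  emit P4@[14:16],P7@[16:16]
i=17 'b': node 14→7 ·f
i=18 'a': node 7→8
i=19 'c': node 8→9
i=20 'c': node 9→10  emit P5@[19:20]
i=21 'c': node 10→11  emit P2@[17:21],P5@[20:21]
i=22 'c': node 11→16 ·f  emit P5@[21:22]
i=23 'b': node 16→7 ·f
i=24 'a': node 7→8
i=25 'a': node 8→5 ·f
i=26 'c': node 5→15 ·f
i=27 'a': node 15→5 ·f
i=28 'd': node 5→1 ·f  emit P7@[28:28]
i=29 'a': node 1→5 ·f
i=30 'c': node 5→15 ·f
i=31 'd': node 15→1 ·f  emit P7@[31:31]
i=32 'd': node 1→2  emit P7@[32:32]
i=33 'd': node 2→2 ·f  emit P7@[33:33]
i=34 'c': node 2→3
i=35 'c': node 3→4  emit P0@[32:35],P5@[34:35]
i=36 'a': node 4→5 ·f
i=37 'a': node 5→5 ·f
i=38 'b': node 5→6  emit P1@[37:38]
i=39 'a': node 6→8 ·f
i=40 'b': node 8→6 ·f  emit P1@[39:40]
i=41 'c': node 6→13 ·f
i=42 'a': node 13→5 ·f
i=43 'd': node 5→1 ·f  emit P7@[43:43]
i=44 'a': node 1→5 ·f
i=45 'a': node 5→5 ·f

Result: [[1,1],[2,3],[2,7],[4,7],[5,7],[7,0],[7,5],[10,1],[14,1],[16,4],[16,7],[20,5],[21,2],[21,5],[22,5],[28,7],[31,7],[32,7],[33,7],[35,0],[35,5],[38,1],[40,1],[43,7]]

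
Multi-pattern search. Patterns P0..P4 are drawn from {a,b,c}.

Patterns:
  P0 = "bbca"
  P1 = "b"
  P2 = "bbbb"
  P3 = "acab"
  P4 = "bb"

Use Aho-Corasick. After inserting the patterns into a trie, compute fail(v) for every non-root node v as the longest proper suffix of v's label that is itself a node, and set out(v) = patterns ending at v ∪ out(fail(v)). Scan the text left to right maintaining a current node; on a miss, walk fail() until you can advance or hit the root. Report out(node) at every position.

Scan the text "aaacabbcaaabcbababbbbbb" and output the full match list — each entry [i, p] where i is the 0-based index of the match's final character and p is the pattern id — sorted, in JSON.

Build automaton:
Trie (insert patterns):
  n0 'ε': a→7 b→1
  n1 'b': b→2  ←P1
  n2 'bb': b→5 c→3  ←P4
  n3 'bbc': a→4
  n4 'bbca': ·  ←P0
  n5 'bbb': b→6
  n6 'bbbb': ·  ←P2
  n7 'a': c→8
  n8 'ac': a→9
  n9 'aca': b→10
  n10 'acab': ·  ←P3

Failure links (BFS by depth):
  fail(1) 'b': from fail(0)=0 chase 'b': 0 ⇒ 0;  out={1}∪out(0)={1}
  fail(7) 'a': from fail(0)=0 chase 'a': 0 ⇒ 0;  out=∅∪out(0)=∅
  fail(2) 'bb': from fail(1)=0 chase 'b': 0 ⇒ 1;  out={4}∪out(1)={1,4}
  fail(8) 'ac': from fail(7)=0 chase 'c': 0 ⇒ 0;  out=∅∪out(0)=∅
  fail(3) 'bbc': from fail(2)=1 chase 'c': 1→0 ⇒ 0;  out=∅∪out(0)=∅
  fail(5) 'bbb': from fail(2)=1 chase 'b': 1 ⇒ 2;  out=∅∪out(2)={1,4}
  fail(9) 'aca': from fail(8)=0 chase 'a': 0 ⇒ 7;  out=∅∪out(7)=∅
  fail(4) 'bbca': from fail(3)=0 chase 'a': 0 ⇒ 7;  out={0}∪out(7)={0}
  fail(6) 'bbbb': from fail(5)=2 chase 'b': 2 ⇒ 5;  out={2}∪out(5)={1,2,4}
  fail(10) 'acab': from fail(9)=7 chase 'b': 7→0 ⇒ 1;  out={3}∪out(1)={1,3}

Scan:
pos 0 'a': at 7
pos 1 'a': at 7 (via fail)
pos 2 'a': at 7 (via fail)
pos 3 'c': at 8
pos 4 'a': at 9
pos 5 'b': at 10  emit P1@[5:5],P3@[2:5]
pos 6 'b': at 2 (via fail)  emit P1@[6:6],P4@[5:6]
pos 7 'c': at 3
pos 8 'a': at 4  emit P0@[5:8]
pos 9 'a': at 7 (via fail)
pos 10 'a': at 7 (via fail)
pos 11 'b': at 1 (via fail)  emit P1@[11:11]
pos 12 'c': at 0 (via fail)
pos 13 'b': at 1  emit P1@[13:13]
pos 14 'a': at 7 (via fail)
pos 15 'b': at 1 (via fail)  emit P1@[15:15]
pos 16 'a': at 7 (via fail)
pos 17 'b': at 1 (via fail)  emit P1@[17:17]
pos 18 'b': at 2  emit P1@[18:18],P4@[17:18]
pos 19 'b': at 5  emit P1@[19:19],P4@[18:19]
pos 20 'b': at 6  emit P1@[20:20],P2@[17:20],P4@[19:20]
pos 21 'b': at 6 (via fail)  emit P1@[21:21],P2@[18:21],P4@[20:21]
pos 22 'b': at 6 (via fail)  emit P1@[22:22],P2@[19:22],P4@[21:22]

Result: [[5,1],[5,3],[6,1],[6,4],[8,0],[11,1],[13,1],[15,1],[17,1],[18,1],[18,4],[19,1],[19,4],[20,1],[20,2],[20,4],[21,1],[21,2],[21,4],[22,1],[22,2],[22,4]]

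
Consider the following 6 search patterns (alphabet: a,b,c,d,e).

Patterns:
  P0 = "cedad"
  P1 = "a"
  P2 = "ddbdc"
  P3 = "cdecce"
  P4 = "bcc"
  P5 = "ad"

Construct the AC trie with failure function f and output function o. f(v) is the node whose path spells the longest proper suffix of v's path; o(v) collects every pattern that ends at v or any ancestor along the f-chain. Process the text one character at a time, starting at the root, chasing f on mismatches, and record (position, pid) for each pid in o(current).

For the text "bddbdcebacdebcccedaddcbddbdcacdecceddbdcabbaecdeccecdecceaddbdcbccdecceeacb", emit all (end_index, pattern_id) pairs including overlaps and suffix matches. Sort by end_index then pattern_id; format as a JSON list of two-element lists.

Construct AC machine:
Trie (insert patterns):
  n0 'ε': a→6 b→17 c→1 d→7
  n1 'c': d→12 e→2
  n2 'ce': d→3
  n3 'ced': a→4
  n4 'ceda': d→5
  n5 'cedad': ·  ←P0
  n6 'a': d→20  ←P1
  n7 'd': d→8
  n8 'dd': b→9
  n9 'ddb': d→10
  n10 'ddbd': c→11
  n11 'ddbdc': ·  ←P2
  n12 'cd': e→13
  n13 'cde': c→14
  n14 'cdec': c→15
  n15 'cdecc': e→16
  n16 'cdecce': ·  ←P3
  n17 'b': c→18
  n18 'bc': c→19
  n19 'bcc': ·  ←P4
  n20 'ad': ·  ←P5

Failure links (BFS by depth):
  n1('c'): parent n0 fail=0; on 'c' 0 → fail=0;  out ∅∪∅=∅
  n6('a'): parent n0 fail=0; on 'a' 0 → fail=0;  out {1}∪∅={1}
  n7('d'): parent n0 fail=0; on 'd' 0 → fail=0;  out ∅∪∅=∅
  n17('b'): parent n0 fail=0; on 'b' 0 → fail=0;  out ∅∪∅=∅
  n2('ce'): parent n1 fail=0; on 'e' 0 → fail=0;  out ∅∪∅=∅
  n8('dd'): parent n7 fail=0; on 'd' 0 → fail=7;  out ∅∪∅=∅
  n12('cd'): parent n1 fail=0; on 'd' 0 → fail=7;  out ∅∪∅=∅
  n18('bc'): parent n17 fail=0; on 'c' 0 → fail=1;  out ∅∪∅=∅
  n20('ad'): parent n6 fail=0; on 'd' 0 → fail=7;  out {5}∪∅={5}
  n3('ced'): parent n2 fail=0; on 'd' 0 → fail=7;  out ∅∪∅=∅
  n9('ddb'): parent n8 fail=7; on 'b' 7→0 → fail=17;  out ∅∪∅=∅
  n13('cde'): parent n12 fail=7; on 'e' 7→0 → fail=0;  out ∅∪∅=∅
  n19('bcc'): parent n18 fail=1; on 'c' 1→0 → fail=1;  out {4}∪∅={4}
  n4('ceda'): parent n3 fail=7; on 'a' 7→0 → fail=6;  out ∅∪{1}={1}
  n10('ddbd'): parent n9 fail=17; on 'd' 17→0 → fail=7;  out ∅∪∅=∅
  n14('cdec'): parent n13 fail=0; on 'c' 0 → fail=1;  out ∅∪∅=∅
  n5('cedad'): parent n4 fail=6; on 'd' 6 → fail=20;  out {0}∪{5}={0,5}
  n11('ddbdc'): parent n10 fail=7; on 'c' 7→0 → fail=1;  out {2}∪∅={2}
  n15('cdecc'): parent n14 fail=1; on 'c' 1→0 → fail=1;  out ∅∪∅=∅
  n16('cdecce'): parent n15 fail=1; on 'e' 1 → fail=2;  out {3}∪∅={3}

Scan:
pos 0 'b': at 17
pos 1 'd': at 7 ·f
pos 2 'd': at 8
pos 3 'b': at 9
pos 4 'd': at 10
pos 5 'c': at 11  ** P2@[1:5]
pos 6 'e': at 2 ·f
pos 7 'b': at 17 ·f
pos 8 'a': at 6 ·f  ** P1@[8:8]
pos 9 'c': at 1 ·f
pos 10 'd': at 12
pos 11 'e': at 13
pos 12 'b': at 17 ·f
pos 13 'c': at 18
pos 14 'c': at 19  ** P4@[12:14]
pos 15 'c': at 1 ·f
pos 16 'e': at 2
pos 17 'd': at 3
pos 18 'a': at 4  ** P1@[18:18]
pos 19 'd': at 5  ** P0@[15:19],P5@[18:19]
pos 20 'd': at 8 ·f
pos 21 'c': at 1 ·f
pos 22 'b': at 17 ·f
pos 23 'd': at 7 ·f
pos 24 'd': at 8
pos 25 'b': at 9
pos 26 'd': at 10
pos 27 'c': at 11  ** P2@[23:27]
pos 28 'a': at 6 ·f  ** P1@[28:28]
pos 29 'c': at 1 ·f
pos 30 'd': at 12
pos 31 'e': at 13
pos 32 'c': at 14
pos 33 'c': at 15
pos 34 'e': at 16  ** P3@[29:34]
pos 35 'd': at 3 ·f
pos 36 'd': at 8 ·f
pos 37 'b': at 9
pos 38 'd': at 10
pos 39 'c': at 11  ** P2@[35:39]
pos 40 'a': at 6 ·f  ** P1@[40:40]
pos 41 'b': at 17 ·f
pos 42 'b': at 17 ·f
pos 43 'a': at 6 ·f  ** P1@[43:43]
pos 44 'e': at 0 ·f
pos 45 'c': at 1
pos 46 'd': at 12
pos 47 'e': at 13
pos 48 'c': at 14
pos 49 'c': at 15
pos 50 'e': at 16  ** P3@[45:50]
pos 51 'c': at 1 ·f
pos 52 'd': at 12
pos 53 'e': at 13
pos 54 'c': at 14
pos 55 'c': at 15
pos 56 'e': at 16  ** P3@[51:56]
pos 57 'a': at 6 ·f  ** P1@[57:57]
pos 58 'd': at 20  ** P5@[57:58]
pos 59 'd': at 8 ·f
pos 60 'b': at 9
pos 61 'd': at 10
pos 62 'c': at 11  ** P2@[58:62]
pos 63 'b': at 17 ·f
pos 64 'c': at 18
pos 65 'c': at 19  ** P4@[63:65]
pos 66 'd': at 12 ·f
pos 67 'e': at 13
pos 68 'c': at 14
pos 69 'c': at 15
pos 70 'e': at 16  ** P3@[65:70]
pos 71 'e': at 0 ·f
pos 72 'a': at 6  ** P1@[72:72]
pos 73 'c': at 1 ·f
pos 74 'b': at 17 ·f

Matches: [[5,2],[8,1],[14,4],[18,1],[19,0],[19,5],[27,2],[28,1],[34,3],[39,2],[40,1],[43,1],[50,3],[56,3],[57,1],[58,5],[62,2],[65,4],[70,3],[72,1]]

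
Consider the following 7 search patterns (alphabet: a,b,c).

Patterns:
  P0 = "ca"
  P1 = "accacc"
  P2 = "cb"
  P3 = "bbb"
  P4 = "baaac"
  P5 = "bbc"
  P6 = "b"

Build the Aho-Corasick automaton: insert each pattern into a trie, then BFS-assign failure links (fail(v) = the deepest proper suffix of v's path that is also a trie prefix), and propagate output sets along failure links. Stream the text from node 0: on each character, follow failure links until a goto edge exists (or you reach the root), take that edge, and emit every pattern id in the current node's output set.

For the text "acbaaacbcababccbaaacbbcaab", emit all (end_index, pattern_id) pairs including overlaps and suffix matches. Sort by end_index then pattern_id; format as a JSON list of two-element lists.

Build:
Trie nodes:
  n0 'ε': a→3 b→10 c→1
  n1 'c': a→2 b→9
  n2 'ca': ·  [P0 ends]
  n3 'a': c→4
  n4 'ac': c→5
  n5 'acc': a→6
  n6 'acca': c→7
  n7 'accac': c→8
  n8 'accacc': ·  [P1 ends]
  n9 'cb': ·  [P2 ends]
  n10 'b': a→13 b→11  [P6 ends]
  n11 'bb': b→12 c→17
  n12 'bbb': ·  [P3 ends]
  n13 'ba': a→14
  n14 'baa': a→15
  n15 'baaa': c→16
  n16 'baaac': ·  [P4 ends]
  n17 'bbc': ·  [P5 ends]

Failure links (BFS by depth):
  n1('c'): parent n0 fail=0; on 'c' 0 → fail=0;  out ∅∪∅=∅
  n3('a'): parent n0 fail=0; on 'a' 0 → fail=0;  out ∅∪∅=∅
  n10('b'): parent n0 fail=0; on 'b' 0 → fail=0;  out {6}∪∅={6}
  n2('ca'): parent n1 fail=0; on 'a' 0 → fail=3;  out {0}∪∅={0}
  n4('ac'): parent n3 fail=0; on 'c' 0 → fail=1;  out ∅∪∅=∅
  n9('cb'): parent n1 fail=0; on 'b' 0 → fail=10;  out {2}∪{6}={2,6}
  n11('bb'): parent n10 fail=0; on 'b' 0 → fail=10;  out ∅∪{6}={6}
  n13('ba'): parent n10 fail=0; on 'a' 0 → fail=3;  out ∅∪∅=∅
  n5('acc'): parent n4 fail=1; on 'c' 1→0 → fail=1;  out ∅∪∅=∅
  n12('bbb'): parent n11 fail=10; on 'b' 10 → fail=11;  out {3}∪{6}={3,6}
  n14('baa'): parent n13 fail=3; on 'a' 3→0 → fail=3;  out ∅∪∅=∅
  n17('bbc'): parent n11 fail=10; on 'c' 10→0 → fail=1;  out {5}∪∅={5}
  n6('acca'): parent n5 fail=1; on 'a' 1 → fail=2;  out ∅∪{0}={0}
  n15('baaa'): parent n14 fail=3; on 'a' 3→0 → fail=3;  out ∅∪∅=∅
  n7('accac'): parent n6 fail=2; on 'c' 2→3 → fail=4;  out ∅∪∅=∅
  n16('baaac'): parent n15 fail=3; on 'c' 3 → fail=4;  out {4}∪∅={4}
  n8('accacc'): parent n7 fail=4; on 'c' 4 → fail=5;  out {1}∪∅={1}

Scan:
[0] read 'a'  n0⇒n3
[1] read 'c'  n3⇒n4
[2] read 'b'  n4⇒n9 (via fail)  emit P2@[1:2],P6@[2:2]
[3] read 'a'  n9⇒n13 (via fail)
[4] read 'a'  n13⇒n14
[5] read 'a'  n14⇒n15
[6] read 'c'  n15⇒n16  emit P4@[2:6]
[7] read 'b'  n16⇒n9 (via fail)  emit P2@[6:7],P6@[7:7]
[8] read 'c'  n9⇒n1 (via fail)
[9] read 'a'  n1⇒n2  emit P0@[8:9]
[10] read 'b'  n2⇒n10 (via fail)  emit P6@[10:10]
[11] read 'a'  n10⇒n13
[12] read 'b'  n13⇒n10 (via fail)  emit P6@[12:12]
[13] read 'c'  n10⇒n1 (via fail)
[14] read 'c'  n1⇒n1 (via fail)
[15] read 'b'  n1⇒n9  emit P2@[14:15],P6@[15:15]
[16] read 'a'  n9⇒n13 (via fail)
[17] read 'a'  n13⇒n14
[18] read 'a'  n14⇒n15
[19] read 'c'  n15⇒n16  emit P4@[15:19]
[20] read 'b'  n16⇒n9 (via fail)  emit P2@[19:20],P6@[20:20]
[21] read 'b'  n9⇒n11 (via fail)  emit P6@[21:21]
[22] read 'c'  n11⇒n17  emit P5@[20:22]
[23] read 'a'  n17⇒n2 (via fail)  emit P0@[22:23]
[24] read 'a'  n2⇒n3 (via fail)
[25] read 'b'  n3⇒n10 (via fail)  emit P6@[25:25]

Result: [[2,2],[2,6],[6,4],[7,2],[7,6],[9,0],[10,6],[12,6],[15,2],[15,6],[19,4],[20,2],[20,6],[21,6],[22,5],[23,0],[25,6]]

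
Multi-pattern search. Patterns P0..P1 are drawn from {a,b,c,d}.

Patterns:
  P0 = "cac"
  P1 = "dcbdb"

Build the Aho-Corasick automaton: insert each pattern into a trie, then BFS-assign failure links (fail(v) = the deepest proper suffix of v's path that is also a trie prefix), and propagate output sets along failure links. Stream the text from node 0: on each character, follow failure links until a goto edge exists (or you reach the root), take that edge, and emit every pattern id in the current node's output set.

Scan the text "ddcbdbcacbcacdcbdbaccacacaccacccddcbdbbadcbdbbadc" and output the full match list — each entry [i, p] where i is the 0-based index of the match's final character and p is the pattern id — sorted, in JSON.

Build automaton:
Trie (insert patterns):
  n0 'ε': c→1 d→4
  n1 'c': a→2
  n2 'ca': c→3
  n3 'cac': ·  ←P0
  n4 'd': c→5
  n5 'dc': b→6
  n6 'dcb': d→7
  n7 'dcbd': b→8
  n8 'dcbdb': ·  ←P1

BFS fail/out derivation:
  fail(1) 'c': from fail(0)=0 chase 'c': 0 ⇒ 0;  out=∅∪out(0)=∅
  fail(4) 'd': from fail(0)=0 chase 'd': 0 ⇒ 0;  out=∅∪out(0)=∅
  fail(2) 'ca': from fail(1)=0 chase 'a': 0 ⇒ 0;  out=∅∪out(0)=∅
  fail(5) 'dc': from fail(4)=0 chase 'c': 0 ⇒ 1;  out=∅∪out(1)=∅
  fail(3) 'cac': from fail(2)=0 chase 'c': 0 ⇒ 1;  out={0}∪out(1)={0}
  fail(6) 'dcb': from fail(5)=1 chase 'b': 1→0 ⇒ 0;  out=∅∪out(0)=∅
  fail(7) 'dcbd': from fail(6)=0 chase 'd': 0 ⇒ 4;  out=∅∪out(4)=∅
  fail(8) 'dcbdb': from fail(7)=4 chase 'b': 4→0 ⇒ 0;  out={1}∪out(0)={1}

Scan:
pos 0 'd': at 4
pos 1 'd': at 4 (via fail)
pos 2 'c': at 5
pos 3 'b': at 6
pos 4 'd': at 7
pos 5 'b': at 8  → match P1@[1:5]
pos 6 'c': at 1 (via fail)
pos 7 'a': at 2
pos 8 'c': at 3  → match P0@[6:8]
pos 9 'b': at 0 (via fail)
pos 10 'c': at 1
pos 11 'a': at 2
pos 12 'c': at 3  → match P0@[10:12]
pos 13 'd': at 4 (via fail)
pos 14 'c': at 5
pos 15 'b': at 6
pos 16 'd': at 7
pos 17 'b': at 8  → match P1@[13:17]
pos 18 'a': at 0 (via fail)
pos 19 'c': at 1
pos 20 'c': at 1 (via fail)
pos 21 'a': at 2
pos 22 'c': at 3  → match P0@[20:22]
pos 23 'a': at 2 (via fail)
pos 24 'c': at 3  → match P0@[22:24]
pos 25 'a': at 2 (via fail)
pos 26 'c': at 3  → match P0@[24:26]
pos 27 'c': at 1 (via fail)
pos 28 'a': at 2
pos 29 'c': at 3  → match P0@[27:29]
pos 30 'c': at 1 (via fail)
pos 31 'c': at 1 (via fail)
pos 32 'd': at 4 (via fail)
pos 33 'd': at 4 (via fail)
pos 34 'c': at 5
pos 35 'b': at 6
pos 36 'd': at 7
pos 37 'b': at 8  → match P1@[33:37]
pos 38 'b': at 0 (via fail)
pos 39 'a': at 0
pos 40 'd': at 4
pos 41 'c': at 5
pos 42 'b': at 6
pos 43 'd': at 7
pos 44 'b': at 8  → match P1@[40:44]
pos 45 'b': at 0 (via fail)
pos 46 'a': at 0
pos 47 'd': at 4
pos 48 'c': at 5

Matches: [[5,1],[8,0],[12,0],[17,1],[22,0],[24,0],[26,0],[29,0],[37,1],[44,1]]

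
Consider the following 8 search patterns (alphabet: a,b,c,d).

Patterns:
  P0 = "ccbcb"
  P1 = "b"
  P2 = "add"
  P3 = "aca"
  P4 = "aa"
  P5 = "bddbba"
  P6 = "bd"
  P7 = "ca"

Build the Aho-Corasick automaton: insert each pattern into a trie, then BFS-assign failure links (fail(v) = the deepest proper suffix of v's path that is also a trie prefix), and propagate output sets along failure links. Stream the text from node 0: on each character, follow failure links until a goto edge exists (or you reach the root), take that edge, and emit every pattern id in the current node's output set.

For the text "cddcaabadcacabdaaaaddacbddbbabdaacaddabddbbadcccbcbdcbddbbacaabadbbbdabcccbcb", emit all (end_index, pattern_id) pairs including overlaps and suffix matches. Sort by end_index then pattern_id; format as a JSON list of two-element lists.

Build automaton:
Trie (insert patterns):
  0='ε' goto a→7 b→6 c→1
  1='c' goto a→18 c→2
  2='cc' goto b→3
  3='ccb' goto c→4
  4='ccbc' goto b→5
  5='ccbcb' goto ·  ←P0
  6='b' goto d→13  ←P1
  7='a' goto a→12 c→10 d→8
  8='ad' goto d→9
  9='add' goto ·  ←P2
  10='ac' goto a→11
  11='aca' goto ·  ←P3
  12='aa' goto ·  ←P4
  13='bd' goto d→14  ←P6
  14='bdd' goto b→15
  15='bddb' goto b→16
  16='bddbb' goto a→17
  17='bddbba' goto ·  ←P5
  18='ca' goto ·  ←P7

Failure links (BFS by depth):
  fail(1) 'c': from fail(0)=0 chase 'c': 0 ⇒ 0;  out=∅∪out(0)=∅
  fail(6) 'b': from fail(0)=0 chase 'b': 0 ⇒ 0;  out={1}∪out(0)={1}
  fail(7) 'a': from fail(0)=0 chase 'a': 0 ⇒ 0;  out=∅∪out(0)=∅
  fail(2) 'cc': from fail(1)=0 chase 'c': 0 ⇒ 1;  out=∅∪out(1)=∅
  fail(8) 'ad': from fail(7)=0 chase 'd': 0 ⇒ 0;  out=∅∪out(0)=∅
  fail(10) 'ac': from fail(7)=0 chase 'c': 0 ⇒ 1;  out=∅∪out(1)=∅
  fail(12) 'aa': from fail(7)=0 chase 'a': 0 ⇒ 7;  out={4}∪out(7)={4}
  fail(13) 'bd': from fail(6)=0 chase 'd': 0 ⇒ 0;  out={6}∪out(0)={6}
  fail(18) 'ca': from fail(1)=0 chase 'a': 0 ⇒ 7;  out={7}∪out(7)={7}
  fail(3) 'ccb': from fail(2)=1 chase 'b': 1→0 ⇒ 6;  out=∅∪out(6)={1}
  fail(9) 'add': from fail(8)=0 chase 'd': 0 ⇒ 0;  out={2}∪out(0)={2}
  fail(11) 'aca': from fail(10)=1 chase 'a': 1 ⇒ 18;  out={3}∪out(18)={3,7}
  fail(14) 'bdd': from fail(13)=0 chase 'd': 0 ⇒ 0;  out=∅∪out(0)=∅
  fail(4) 'ccbc': from fail(3)=6 chase 'c': 6→0 ⇒ 1;  out=∅∪out(1)=∅
  fail(15) 'bddb': from fail(14)=0 chase 'b': 0 ⇒ 6;  out=∅∪out(6)={1}
  fail(5) 'ccbcb': from fail(4)=1 chase 'b': 1→0 ⇒ 6;  out={0}∪out(6)={0,1}
  fail(16) 'bddbb': from fail(15)=6 chase 'b': 6→0 ⇒ 6;  out=∅∪out(6)={1}
  fail(17) 'bddbba': from fail(16)=6 chase 'a': 6→0 ⇒ 7;  out={5}∪out(7)={5}

Run:
[0] read 'c'  n0⇒n1
[1] read 'd'  n1⇒n0 ·f
[2] read 'd'  n0⇒n0
[3] read 'c'  n0⇒n1
[4] read 'a'  n1⇒n18  emit P7@[3:4]
[5] read 'a'  n18⇒n12 ·f  emit P4@[4:5]
[6] read 'b'  n12⇒n6 ·f  emit P1@[6:6]
[7] read 'a'  n6⇒n7 ·f
[8] read 'd'  n7⇒n8
[9] read 'c'  n8⇒n1 ·f
[10] read 'a'  n1⇒n18  emit P7@[9:10]
[11] read 'c'  n18⇒n10 ·f
[12] read 'a'  n10⇒n11  emit P3@[10:12],P7@[11:12]
[13] read 'b'  n11⇒n6 ·f  emit P1@[13:13]
[14] read 'd'  n6⇒n13  emit P6@[13:14]
[15] read 'a'  n13⇒n7 ·f
[16] read 'a'  n7⇒n12  emit P4@[15:16]
[17] read 'a'  n12⇒n12 ·f  emit P4@[16:17]
[18] read 'a'  n12⇒n12 ·f  emit P4@[17:18]
[19] read 'd'  n12⇒n8 ·f
[20] read 'd'  n8⇒n9  emit P2@[18:20]
[21] read 'a'  n9⇒n7 ·f
[22] read 'c'  n7⇒n10
[23] read 'b'  n10⇒n6 ·f  emit P1@[23:23]
[24] read 'd'  n6⇒n13  emit P6@[23:24]
[25] read 'd'  n13⇒n14
[26] read 'b'  n14⇒n15  emit P1@[26:26]
[27] read 'b'  n15⇒n16  emit P1@[27:27]
[28] read 'a'  n16⇒n17  emit P5@[23:28]
[29] read 'b'  n17⇒n6 ·f  emit P1@[29:29]
[30] read 'd'  n6⇒n13  emit P6@[29:30]
[31] read 'a'  n13⇒n7 ·f
[32] read 'a'  n7⇒n12  emit P4@[31:32]
[33] read 'c'  n12⇒n10 ·f
[34] read 'a'  n10⇒n11  emit P3@[32:34],P7@[33:34]
[35] read 'd'  n11⇒n8 ·f
[36] read 'd'  n8⇒n9  emit P2@[34:36]
[37] read 'a'  n9⇒n7 ·f
[38] read 'b'  n7⇒n6 ·f  emit P1@[38:38]
[39] read 'd'  n6⇒n13  emit P6@[38:39]
[40] read 'd'  n13⇒n14
[41] read 'b'  n14⇒n15  emit P1@[41:41]
[42] read 'b'  n15⇒n16  emit P1@[42:42]
[43] read 'a'  n16⇒n17  emit P5@[38:43]
[44] read 'd'  n17⇒n8 ·f
[45] read 'c'  n8⇒n1 ·f
[46] read 'c'  n1⇒n2
[47] read 'c'  n2⇒n2 ·f
[48] read 'b'  n2⇒n3  emit P1@[48:48]
[49] read 'c'  n3⇒n4
[50] read 'b'  n4⇒n5  emit P0@[46:50],P1@[50:50]
[51] read 'd'  n5⇒n13 ·f  emit P6@[50:51]
[52] read 'c'  n13⇒n1 ·f
[53] read 'b'  n1⇒n6 ·f  emit P1@[53:53]
[54] read 'd'  n6⇒n13  emit P6@[53:54]
[55] read 'd'  n13⇒n14
[56] read 'b'  n14⇒n15  emit P1@[56:56]
[57] read 'b'  n15⇒n16  emit P1@[57:57]
[58] read 'a'  n16⇒n17  emit P5@[53:58]
[59] read 'c'  n17⇒n10 ·f
[60] read 'a'  n10⇒n11  emit P3@[58:60],P7@[59:60]
[61] read 'a'  n11⇒n12 ·f  emit P4@[60:61]
[62] read 'b'  n12⇒n6 ·f  emit P1@[62:62]
[63] read 'a'  n6⇒n7 ·f
[64] read 'd'  n7⇒n8
[65] read 'b'  n8⇒n6 ·f  emit P1@[65:65]
[66] read 'b'  n6⇒n6 ·f  emit P1@[66:66]
[67] read 'b'  n6⇒n6 ·f  emit P1@[67:67]
[68] read 'd'  n6⇒n13  emit P6@[67:68]
[69] read 'a'  n13⇒n7 ·f
[70] read 'b'  n7⇒n6 ·f  emit P1@[70:70]
[71] read 'c'  n6⇒n1 ·f
[72] read 'c'  n1⇒n2
[73] read 'c'  n2⇒n2 ·f
[74] read 'b'  n2⇒n3  emit P1@[74:74]
[75] read 'c'  n3⇒n4
[76] read 'b'  n4⇒n5  emit P0@[72:76],P1@[76:76]

Result: [[4,7],[5,4],[6,1],[10,7],[12,3],[12,7],[13,1],[14,6],[16,4],[17,4],[18,4],[20,2],[23,1],[24,6],[26,1],[27,1],[28,5],[29,1],[30,6],[32,4],[34,3],[34,7],[36,2],[38,1],[39,6],[41,1],[42,1],[43,5],[48,1],[50,0],[50,1],[51,6],[53,1],[54,6],[56,1],[57,1],[58,5],[60,3],[60,7],[61,4],[62,1],[65,1],[66,1],[67,1],[68,6],[70,1],[74,1],[76,0],[76,1]]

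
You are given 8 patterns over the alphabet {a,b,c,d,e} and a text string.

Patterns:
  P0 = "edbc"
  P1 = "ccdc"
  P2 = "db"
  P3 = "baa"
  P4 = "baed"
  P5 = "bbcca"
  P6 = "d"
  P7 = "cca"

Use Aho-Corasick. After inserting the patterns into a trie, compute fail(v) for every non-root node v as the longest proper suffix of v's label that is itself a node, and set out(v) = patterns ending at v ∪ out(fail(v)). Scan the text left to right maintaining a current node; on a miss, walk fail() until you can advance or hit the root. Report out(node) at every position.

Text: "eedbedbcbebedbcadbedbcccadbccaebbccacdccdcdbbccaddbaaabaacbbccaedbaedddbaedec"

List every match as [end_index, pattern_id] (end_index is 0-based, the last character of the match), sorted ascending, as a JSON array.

Build automaton:
Trie nodes:
  0='ε' goto b→11 c→5 d→9 e→1
  1='e' goto d→2
  2='ed' goto b→3
  3='edb' goto c→4
  4='edbc' goto ·  ←P0
  5='c' goto c→6
  6='cc' goto a→20 d→7
  7='ccd' goto c→8
  8='ccdc' goto ·  ←P1
  9='d' goto b→10  ←P6
  10='db' goto ·  ←P2
  11='b' goto a→12 b→16
  12='ba' goto a→13 e→14
  13='baa' goto ·  ←P3
  14='bae' goto d→15
  15='baed' goto ·  ←P4
  16='bb' goto c→17
  17='bbc' goto c→18
  18='bbcc' goto a→19
  19='bbcca' goto ·  ←P5
  20='cca' goto ·  ←P7

Failure links (BFS by depth):
  n1('e'): parent n0 fail=0; on 'e' 0 → fail=0;  out ∅∪∅=∅
  n5('c'): parent n0 fail=0; on 'c' 0 → fail=0;  out ∅∪∅=∅
  n9('d'): parent n0 fail=0; on 'd' 0 → fail=0;  out {6}∪∅={6}
  n11('b'): parent n0 fail=0; on 'b' 0 → fail=0;  out ∅∪∅=∅
  n2('ed'): parent n1 fail=0; on 'd' 0 → fail=9;  out ∅∪{6}={6}
  n6('cc'): parent n5 fail=0; on 'c' 0 → fail=5;  out ∅∪∅=∅
  n10('db'): parent n9 fail=0; on 'b' 0 → fail=11;  out {2}∪∅={2}
  n12('ba'): parent n11 fail=0; on 'a' 0 → fail=0;  out ∅∪∅=∅
  n16('bb'): parent n11 fail=0; on 'b' 0 → fail=11;  out ∅∪∅=∅
  n3('edb'): parent n2 fail=9; on 'b' 9 → fail=10;  out ∅∪{2}={2}
  n7('ccd'): parent n6 fail=5; on 'd' 5→0 → fail=9;  out ∅∪{6}={6}
  n13('baa'): parent n12 fail=0; on 'a' 0 → fail=0;  out {3}∪∅={3}
  n14('bae'): parent n12 fail=0; on 'e' 0 → fail=1;  out ∅∪∅=∅
  n17('bbc'): parent n16 fail=11; on 'c' 11→0 → fail=5;  out ∅∪∅=∅
  n20('cca'): parent n6 fail=5; on 'a' 5→0 → fail=0;  out {7}∪∅={7}
  n4('edbc'): parent n3 fail=10; on 'c' 10→11→0 → fail=5;  out {0}∪∅={0}
  n8('ccdc'): parent n7 fail=9; on 'c' 9→0 → fail=5;  out {1}∪∅={1}
  n15('baed'): parent n14 fail=1; on 'd' 1 → fail=2;  out {4}∪{6}={4,6}
  n18('bbcc'): parent n17 fail=5; on 'c' 5 → fail=6;  out ∅∪∅=∅
  n19('bbcca'): parent n18 fail=6; on 'a' 6 → fail=20;  out {5}∪{7}={5,7}

Scan:
pos 0 'e': at 1
pos 1 'e': at 1 (fail-walked)
pos 2 'd': at 2  → match P6@[2:2]
pos 3 'b': at 3  → match P2@[2:3]
pos 4 'e': at 1 (fail-walked)
pos 5 'd': at 2  → match P6@[5:5]
pos 6 'b': at 3  → match P2@[5:6]
pos 7 'c': at 4  → match P0@[4:7]
pos 8 'b': at 11 (fail-walked)
pos 9 'e': at 1 (fail-walked)
pos 10 'b': at 11 (fail-walked)
pos 11 'e': at 1 (fail-walked)
pos 12 'd': at 2  → match P6@[12:12]
pos 13 'b': at 3  → match P2@[12:13]
pos 14 'c': at 4  → match P0@[11:14]
pos 15 'a': at 0 (fail-walked)
pos 16 'd': at 9  → match P6@[16:16]
pos 17 'b': at 10  → match P2@[16:17]
pos 18 'e': at 1 (fail-walked)
pos 19 'd': at 2  → match P6@[19:19]
pos 20 'b': at 3  → match P2@[19:20]
pos 21 'c': at 4  → match P0@[18:21]
pos 22 'c': at 6 (fail-walked)
pos 23 'c': at 6 (fail-walked)
pos 24 'a': at 20  → match P7@[22:24]
pos 25 'd': at 9 (fail-walked)  → match P6@[25:25]
pos 26 'b': at 10  → match P2@[25:26]
pos 27 'c': at 5 (fail-walked)
pos 28 'c': at 6
pos 29 'a': at 20  → match P7@[27:29]
pos 30 'e': at 1 (fail-walked)
pos 31 'b': at 11 (fail-walked)
pos 32 'b': at 16
pos 33 'c': at 17
pos 34 'c': at 18
pos 35 'a': at 19  → match P5@[31:35],P7@[33:35]
pos 36 'c': at 5 (fail-walked)
pos 37 'd': at 9 (fail-walked)  → match P6@[37:37]
pos 38 'c': at 5 (fail-walked)
pos 39 'c': at 6
pos 40 'd': at 7  → match P6@[40:40]
pos 41 'c': at 8  → match P1@[38:41]
pos 42 'd': at 9 (fail-walked)  → match P6@[42:42]
pos 43 'b': at 10  → match P2@[42:43]
pos 44 'b': at 16 (fail-walked)
pos 45 'c': at 17
pos 46 'c': at 18
pos 47 'a': at 19  → match P5@[43:47],P7@[45:47]
pos 48 'd': at 9 (fail-walked)  → match P6@[48:48]
pos 49 'd': at 9 (fail-walked)  → match P6@[49:49]
pos 50 'b': at 10  → match P2@[49:50]
pos 51 'a': at 12 (fail-walked)
pos 52 'a': at 13  → match P3@[50:52]
pos 53 'a': at 0 (fail-walked)
pos 54 'b': at 11
pos 55 'a': at 12
pos 56 'a': at 13  → match P3@[54:56]
pos 57 'c': at 5 (fail-walked)
pos 58 'b': at 11 (fail-walked)
pos 59 'b': at 16
pos 60 'c': at 17
pos 61 'c': at 18
pos 62 'a': at 19  → match P5@[58:62],P7@[60:62]
pos 63 'e': at 1 (fail-walked)
pos 64 'd': at 2  → match P6@[64:64]
pos 65 'b': at 3  → match P2@[64:65]
pos 66 'a': at 12 (fail-walked)
pos 67 'e': at 14
pos 68 'd': at 15  → match P4@[65:68],P6@[68:68]
pos 69 'd': at 9 (fail-walked)  → match P6@[69:69]
pos 70 'd': at 9 (fail-walked)  → match P6@[70:70]
pos 71 'b': at 10  → match P2@[70:71]
pos 72 'a': at 12 (fail-walked)
pos 73 'e': at 14
pos 74 'd': at 15  → match P4@[71:74],P6@[74:74]
pos 75 'e': at 1 (fail-walked)
pos 76 'c': at 5 (fail-walked)

Result: [[2,6],[3,2],[5,6],[6,2],[7,0],[12,6],[13,2],[14,0],[16,6],[17,2],[19,6],[20,2],[21,0],[24,7],[25,6],[26,2],[29,7],[35,5],[35,7],[37,6],[40,6],[41,1],[42,6],[43,2],[47,5],[47,7],[48,6],[49,6],[50,2],[52,3],[56,3],[62,5],[62,7],[64,6],[65,2],[68,4],[68,6],[69,6],[70,6],[71,2],[74,4],[74,6]]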